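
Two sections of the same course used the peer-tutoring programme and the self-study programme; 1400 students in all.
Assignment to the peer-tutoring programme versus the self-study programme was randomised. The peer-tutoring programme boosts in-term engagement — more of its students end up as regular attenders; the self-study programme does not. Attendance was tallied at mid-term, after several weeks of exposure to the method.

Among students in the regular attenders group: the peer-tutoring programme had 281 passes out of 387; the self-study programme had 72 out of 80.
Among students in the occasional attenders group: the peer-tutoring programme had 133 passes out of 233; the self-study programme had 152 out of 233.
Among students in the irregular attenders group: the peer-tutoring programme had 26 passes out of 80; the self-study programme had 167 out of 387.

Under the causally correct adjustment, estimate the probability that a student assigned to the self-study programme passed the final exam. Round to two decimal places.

0.56

Mid-term attendance is downstream of the teaching method. One should not condition on a consequence of treatment, so the overall rates are the right comparison.
So P(outcome | do(the self-study programme)) is just the pooled rate for the self-study programme: 391/700 = 0.559.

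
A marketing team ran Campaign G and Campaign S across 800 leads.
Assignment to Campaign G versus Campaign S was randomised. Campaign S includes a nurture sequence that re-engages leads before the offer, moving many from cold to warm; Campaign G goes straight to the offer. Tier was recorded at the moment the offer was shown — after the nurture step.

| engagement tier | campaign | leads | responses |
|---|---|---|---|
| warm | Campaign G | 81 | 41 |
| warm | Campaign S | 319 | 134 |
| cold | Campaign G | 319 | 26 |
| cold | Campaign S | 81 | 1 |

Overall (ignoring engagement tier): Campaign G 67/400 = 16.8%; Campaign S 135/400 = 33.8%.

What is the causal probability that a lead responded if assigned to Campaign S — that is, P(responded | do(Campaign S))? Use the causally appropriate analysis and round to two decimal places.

0.34

Because the campaign influences engagement tier, engagement tier is a post-treatment mediator, not a confounder. Stratifying on it would bias the estimate; the causal effect is the crude pooled difference.
So P(outcome | do(Campaign S)) is just the pooled rate for Campaign S: 135/400 = 0.338.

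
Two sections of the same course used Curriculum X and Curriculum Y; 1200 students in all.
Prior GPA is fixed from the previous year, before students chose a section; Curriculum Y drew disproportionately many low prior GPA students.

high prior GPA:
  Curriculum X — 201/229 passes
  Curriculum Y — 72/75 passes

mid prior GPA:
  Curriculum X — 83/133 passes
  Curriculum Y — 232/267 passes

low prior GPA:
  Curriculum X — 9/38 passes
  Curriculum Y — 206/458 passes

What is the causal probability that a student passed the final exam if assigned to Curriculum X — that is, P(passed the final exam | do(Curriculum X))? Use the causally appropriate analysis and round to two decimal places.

0.53

The imbalance in prior GPA band arose from how students were allocated, not from anything the teaching method did; and prior GPA band independently affects the outcome. The pooled gap is confounded — condition on prior GPA band.
Standardising Curriculum X to the population prior GPA band mix: 0.253·201/229 + 0.333·83/133 + 0.413·9/38 = 0.528.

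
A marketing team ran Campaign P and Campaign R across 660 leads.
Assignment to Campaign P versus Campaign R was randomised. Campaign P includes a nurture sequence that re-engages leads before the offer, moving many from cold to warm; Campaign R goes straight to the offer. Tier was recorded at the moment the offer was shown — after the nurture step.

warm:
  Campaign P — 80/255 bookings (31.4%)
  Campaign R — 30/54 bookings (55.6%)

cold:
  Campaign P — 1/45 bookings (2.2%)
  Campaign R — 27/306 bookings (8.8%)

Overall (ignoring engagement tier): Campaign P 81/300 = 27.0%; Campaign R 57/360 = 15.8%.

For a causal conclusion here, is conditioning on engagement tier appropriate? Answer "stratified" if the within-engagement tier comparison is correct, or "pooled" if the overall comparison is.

pooled

The distribution of engagement tier is itself part of what the campaign does — it is an intermediate outcome. Holding it fixed would remove that part of the effect; the total effect is the pooled difference.
Pooled: Campaign P 27.0% vs Campaign R 15.8%; Campaign P is higher overall.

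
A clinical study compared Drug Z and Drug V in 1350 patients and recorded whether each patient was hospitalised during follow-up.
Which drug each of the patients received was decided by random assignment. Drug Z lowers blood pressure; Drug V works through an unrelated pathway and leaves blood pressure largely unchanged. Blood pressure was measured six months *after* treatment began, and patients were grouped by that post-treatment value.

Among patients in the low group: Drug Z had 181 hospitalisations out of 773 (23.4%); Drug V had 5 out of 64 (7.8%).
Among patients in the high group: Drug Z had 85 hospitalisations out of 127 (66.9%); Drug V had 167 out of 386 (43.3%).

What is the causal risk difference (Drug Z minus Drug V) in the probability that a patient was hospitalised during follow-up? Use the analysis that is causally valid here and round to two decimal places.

The blood pressure-specific comparison favours Drug V throughout, but the pooled figures favour Drug Z. The question is whether to condition on blood pressure.
The distribution of blood pressure is itself part of what the drug does — it is an intermediate outcome. Holding it fixed would remove that part of the effect; the total effect is the pooled difference.
The causal difference is the pooled difference: 0.296 − 0.382 = -0.087.

-0.09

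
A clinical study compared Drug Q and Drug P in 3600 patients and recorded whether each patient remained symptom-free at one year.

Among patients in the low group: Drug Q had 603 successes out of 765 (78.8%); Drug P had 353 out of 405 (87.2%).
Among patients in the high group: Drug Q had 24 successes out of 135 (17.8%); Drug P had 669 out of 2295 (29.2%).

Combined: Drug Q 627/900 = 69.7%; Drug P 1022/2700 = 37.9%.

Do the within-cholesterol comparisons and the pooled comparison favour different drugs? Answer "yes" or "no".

yes

Within each cholesterol level (low 78.8% vs 87.2%; high 17.8% vs 29.2%), Drug P has the higher rate every time. Pooled: 69.7% vs 37.9% — Drug Q has the higher rate overall. The two comparisons disagree.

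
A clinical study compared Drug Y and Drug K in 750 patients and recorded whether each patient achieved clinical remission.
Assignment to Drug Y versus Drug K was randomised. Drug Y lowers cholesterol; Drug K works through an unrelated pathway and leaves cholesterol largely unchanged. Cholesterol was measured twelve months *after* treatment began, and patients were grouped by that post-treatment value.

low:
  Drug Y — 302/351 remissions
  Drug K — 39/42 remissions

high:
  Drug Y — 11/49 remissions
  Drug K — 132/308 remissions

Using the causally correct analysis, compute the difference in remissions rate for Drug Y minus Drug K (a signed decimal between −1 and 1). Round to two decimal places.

+0.29

The distribution of cholesterol is itself part of what the drug does — it is an intermediate outcome. Holding it fixed would remove that part of the effect; the total effect is the pooled difference.
The causal difference is the pooled difference: 0.782 − 0.489 = +0.294.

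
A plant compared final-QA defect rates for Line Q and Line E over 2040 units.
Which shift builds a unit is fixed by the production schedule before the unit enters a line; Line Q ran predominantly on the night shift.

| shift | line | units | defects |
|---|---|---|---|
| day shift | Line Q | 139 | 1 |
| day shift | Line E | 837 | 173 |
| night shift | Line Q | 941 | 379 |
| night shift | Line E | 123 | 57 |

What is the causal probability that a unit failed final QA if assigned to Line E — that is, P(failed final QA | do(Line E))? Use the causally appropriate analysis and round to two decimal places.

Shift satisfies the back-door criterion: it is not a descendant of the line, and it blocks the spurious path from line to outcome. Adjusting for it (i.e., using the within-shift rates) gives the causal effect.
Standardising Line E to the population shift mix: 0.478·173/837 + 0.522·57/123 = 0.341.

0.34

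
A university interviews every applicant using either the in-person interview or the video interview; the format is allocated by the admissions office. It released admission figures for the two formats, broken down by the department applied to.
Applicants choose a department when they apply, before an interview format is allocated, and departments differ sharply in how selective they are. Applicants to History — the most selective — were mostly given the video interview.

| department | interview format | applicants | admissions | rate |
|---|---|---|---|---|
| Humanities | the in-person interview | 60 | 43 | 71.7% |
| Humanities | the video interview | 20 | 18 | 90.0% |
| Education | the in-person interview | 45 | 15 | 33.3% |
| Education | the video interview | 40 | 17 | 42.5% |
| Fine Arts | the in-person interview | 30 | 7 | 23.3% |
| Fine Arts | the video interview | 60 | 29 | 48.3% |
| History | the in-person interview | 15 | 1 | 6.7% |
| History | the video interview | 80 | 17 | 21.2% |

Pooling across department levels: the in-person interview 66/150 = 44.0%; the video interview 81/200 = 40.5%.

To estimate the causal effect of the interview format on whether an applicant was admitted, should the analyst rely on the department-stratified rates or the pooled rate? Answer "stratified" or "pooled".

the video interview is higher inside every department stratum but the in-person interview is higher in aggregate. Whether to stratify depends on how department relates to the interview format.
Nothing the interview format does changes department; the imbalance is an allocation artefact. With department also predicting the outcome, the pooled figure is confounded, and the within-stratum comparison is the causal one.
Within each level — Humanities: 71.7% vs 90.0%; Education: 33.3% vs 42.5%; Fine Arts: 23.3% vs 48.3%; History: 6.7% vs 21.2% — the video interview is higher every time.

stratified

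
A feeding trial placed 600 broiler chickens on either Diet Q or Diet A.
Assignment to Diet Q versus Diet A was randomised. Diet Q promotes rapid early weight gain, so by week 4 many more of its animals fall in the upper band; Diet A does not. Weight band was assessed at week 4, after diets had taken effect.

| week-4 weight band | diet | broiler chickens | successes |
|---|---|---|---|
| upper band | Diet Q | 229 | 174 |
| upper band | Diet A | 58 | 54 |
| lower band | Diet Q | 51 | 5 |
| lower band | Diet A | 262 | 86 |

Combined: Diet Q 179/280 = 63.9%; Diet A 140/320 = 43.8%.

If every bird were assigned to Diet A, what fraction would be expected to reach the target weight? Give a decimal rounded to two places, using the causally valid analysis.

Within every week-4 weight band level Diet A has the higher rate, yet pooled Diet Q does — Simpson's reversal.
Week-4 weight band lies on the pathway diet → week-4 weight band → outcome, so adjusting for it blocks the indirect effect. For the total causal effect of diet, use the unadjusted pooled rates.
So P(outcome | do(Diet A)) is just the pooled rate for Diet A: 140/320 = 0.438.

0.44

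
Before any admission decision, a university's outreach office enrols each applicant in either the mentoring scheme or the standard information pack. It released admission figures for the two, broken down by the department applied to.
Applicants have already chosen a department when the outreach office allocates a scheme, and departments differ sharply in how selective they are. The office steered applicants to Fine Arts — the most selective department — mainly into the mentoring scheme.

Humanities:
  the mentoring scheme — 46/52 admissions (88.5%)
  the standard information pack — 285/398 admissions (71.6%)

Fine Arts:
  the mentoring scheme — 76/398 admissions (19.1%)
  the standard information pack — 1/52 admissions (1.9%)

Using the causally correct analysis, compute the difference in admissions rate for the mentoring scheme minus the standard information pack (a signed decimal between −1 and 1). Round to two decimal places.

Nothing the outreach scheme does changes department; the imbalance is an allocation artefact. With department also predicting the outcome, the pooled figure is confounded, and the within-stratum comparison is the causal one.
Adjusting over the population distribution of department: 0.500·(0.885−0.716) + 0.500·(0.191−0.019) = +0.170.

+0.17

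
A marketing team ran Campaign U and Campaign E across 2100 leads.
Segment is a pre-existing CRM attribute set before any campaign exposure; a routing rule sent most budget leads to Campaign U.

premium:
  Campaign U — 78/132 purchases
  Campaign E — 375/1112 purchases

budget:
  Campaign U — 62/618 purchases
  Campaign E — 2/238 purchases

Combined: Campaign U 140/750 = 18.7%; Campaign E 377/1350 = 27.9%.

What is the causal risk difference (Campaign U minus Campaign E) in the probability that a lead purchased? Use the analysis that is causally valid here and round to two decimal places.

The imbalance in customer segment arose from how leads were allocated, not from anything the campaign did; and customer segment independently affects the outcome. The pooled gap is confounded — condition on customer segment.
Adjusting over the population distribution of customer segment: 0.592·(0.591−0.337) + 0.408·(0.100−0.008) = +0.188.

+0.19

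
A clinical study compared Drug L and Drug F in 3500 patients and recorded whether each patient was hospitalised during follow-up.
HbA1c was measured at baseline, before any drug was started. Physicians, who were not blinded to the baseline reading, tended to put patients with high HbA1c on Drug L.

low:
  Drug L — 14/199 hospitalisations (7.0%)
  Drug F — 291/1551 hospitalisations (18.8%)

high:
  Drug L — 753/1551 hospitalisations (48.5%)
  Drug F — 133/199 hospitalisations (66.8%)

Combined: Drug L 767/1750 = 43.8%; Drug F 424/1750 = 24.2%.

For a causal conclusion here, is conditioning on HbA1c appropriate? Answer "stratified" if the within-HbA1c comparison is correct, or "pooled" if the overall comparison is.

HbA1c satisfies the back-door criterion: it is not a descendant of the drug, and it blocks the spurious path from drug to outcome. Adjusting for it (i.e., using the within-HbA1c rates) gives the causal effect.
Within each level — low: 7.0% vs 18.8%; high: 48.5% vs 66.8% — Drug L is lower every time.

stratified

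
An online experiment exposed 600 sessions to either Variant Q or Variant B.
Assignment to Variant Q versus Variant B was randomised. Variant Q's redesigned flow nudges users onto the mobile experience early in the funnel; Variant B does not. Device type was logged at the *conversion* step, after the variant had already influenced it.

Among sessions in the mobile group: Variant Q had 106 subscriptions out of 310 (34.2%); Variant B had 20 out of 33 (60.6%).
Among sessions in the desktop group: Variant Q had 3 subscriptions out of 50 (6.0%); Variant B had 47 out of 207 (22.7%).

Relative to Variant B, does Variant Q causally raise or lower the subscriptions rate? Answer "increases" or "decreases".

The stratified and pooled comparisons disagree (Variant B wins within each device type; Variant Q wins overall), so the answer turns on the causal role of device type.
The distribution of device type is itself part of what the variant does — it is an intermediate outcome. Holding it fixed would remove that part of the effect; the total effect is the pooled difference.
Pooled: Variant Q 30.3% vs Variant B 27.9%; Variant Q is higher overall.

increases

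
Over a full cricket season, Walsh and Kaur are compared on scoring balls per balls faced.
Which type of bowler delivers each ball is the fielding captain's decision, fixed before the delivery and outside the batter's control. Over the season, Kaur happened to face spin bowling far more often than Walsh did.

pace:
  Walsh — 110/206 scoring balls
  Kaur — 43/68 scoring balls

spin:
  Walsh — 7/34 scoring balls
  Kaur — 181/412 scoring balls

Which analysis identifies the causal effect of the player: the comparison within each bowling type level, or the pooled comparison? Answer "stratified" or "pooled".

stratified

Bowling type satisfies the back-door criterion: it is not a descendant of the player, and it blocks the spurious path from player to outcome. Adjusting for it (i.e., using the within-bowling type rates) gives the causal effect.
Within each level — pace: 53.4% vs 63.2%; spin: 20.6% vs 43.9% — Kaur is higher every time.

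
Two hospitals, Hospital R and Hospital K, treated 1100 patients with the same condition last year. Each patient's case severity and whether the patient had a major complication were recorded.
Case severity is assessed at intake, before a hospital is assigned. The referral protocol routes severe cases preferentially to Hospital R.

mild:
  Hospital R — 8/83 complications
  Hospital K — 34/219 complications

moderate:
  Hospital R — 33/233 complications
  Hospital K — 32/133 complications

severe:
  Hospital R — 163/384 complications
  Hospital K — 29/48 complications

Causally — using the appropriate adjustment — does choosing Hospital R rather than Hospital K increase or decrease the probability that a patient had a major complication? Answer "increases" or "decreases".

The stratified and pooled comparisons disagree (Hospital R wins within each case severity; Hospital K wins overall), so the answer turns on the causal role of case severity.
The imbalance in case severity arose from how patients were allocated, not from anything the hospital did; and case severity independently affects the outcome. The pooled gap is confounded — condition on case severity.
Within each level — mild: 9.6% vs 15.5%; moderate: 14.2% vs 24.1%; severe: 42.4% vs 60.4% — Hospital R is lower every time.

decreases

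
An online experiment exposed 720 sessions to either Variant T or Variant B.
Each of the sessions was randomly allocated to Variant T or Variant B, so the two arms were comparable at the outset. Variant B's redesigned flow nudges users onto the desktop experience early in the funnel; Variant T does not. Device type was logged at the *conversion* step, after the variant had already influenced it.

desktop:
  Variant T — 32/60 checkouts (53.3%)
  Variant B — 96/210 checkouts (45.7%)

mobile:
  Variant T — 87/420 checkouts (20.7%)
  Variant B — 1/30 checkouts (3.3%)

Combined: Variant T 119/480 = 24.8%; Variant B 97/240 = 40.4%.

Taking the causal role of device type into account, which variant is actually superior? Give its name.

Variant B

The distribution of device type is itself part of what the variant does — it is an intermediate outcome. Holding it fixed would remove that part of the effect; the total effect is the pooled difference.
Pooled: Variant T 24.8% vs Variant B 40.4%; Variant B is higher overall.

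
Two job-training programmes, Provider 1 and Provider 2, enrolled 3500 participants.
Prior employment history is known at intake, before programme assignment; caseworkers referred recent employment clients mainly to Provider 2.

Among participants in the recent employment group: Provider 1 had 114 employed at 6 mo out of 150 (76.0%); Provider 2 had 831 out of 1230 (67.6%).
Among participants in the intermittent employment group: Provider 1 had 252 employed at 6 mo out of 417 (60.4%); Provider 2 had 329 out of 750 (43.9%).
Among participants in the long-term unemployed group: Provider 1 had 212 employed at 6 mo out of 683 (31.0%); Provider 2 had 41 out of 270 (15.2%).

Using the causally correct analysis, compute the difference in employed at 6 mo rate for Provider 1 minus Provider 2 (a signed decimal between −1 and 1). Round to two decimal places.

+0.13

Prior employment history differs across programmes for reasons unrelated to any effect of the programme itself, and it separately predicts the outcome — a classic confounder. We must compare within prior employment history levels.
Adjusting over the population distribution of prior employment history: 0.394·(0.760−0.676) + 0.333·(0.604−0.439) + 0.272·(0.310−0.152) = +0.132.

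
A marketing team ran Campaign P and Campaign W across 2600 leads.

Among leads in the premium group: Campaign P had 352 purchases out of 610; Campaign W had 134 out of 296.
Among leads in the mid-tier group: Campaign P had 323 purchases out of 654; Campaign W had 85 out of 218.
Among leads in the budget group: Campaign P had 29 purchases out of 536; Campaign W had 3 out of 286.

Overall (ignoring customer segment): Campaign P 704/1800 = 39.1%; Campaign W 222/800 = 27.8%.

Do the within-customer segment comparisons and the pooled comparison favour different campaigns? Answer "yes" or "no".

Within each customer segment level (premium 57.7% vs 45.3%; mid-tier 49.4% vs 39.0%; budget 5.4% vs 1.0%), Campaign P has the higher rate every time. Pooled: 39.1% vs 27.8% — Campaign P has the higher rate overall. They agree.

no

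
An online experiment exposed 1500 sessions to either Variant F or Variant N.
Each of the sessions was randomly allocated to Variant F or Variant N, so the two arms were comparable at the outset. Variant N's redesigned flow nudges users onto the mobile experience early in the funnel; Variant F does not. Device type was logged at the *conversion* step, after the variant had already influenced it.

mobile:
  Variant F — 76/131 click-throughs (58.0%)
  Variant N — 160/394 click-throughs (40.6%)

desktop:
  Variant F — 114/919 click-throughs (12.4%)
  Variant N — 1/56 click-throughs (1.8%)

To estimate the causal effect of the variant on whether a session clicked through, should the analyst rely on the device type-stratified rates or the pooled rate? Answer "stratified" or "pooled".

Within every device type level Variant F has the higher rate, yet pooled Variant N does — Simpson's reversal.
Device type lies on the pathway variant → device type → outcome, so adjusting for it blocks the indirect effect. For the total causal effect of variant, use the unadjusted pooled rates.
Pooled: Variant F 18.1% vs Variant N 35.8%; Variant N is higher overall.

pooled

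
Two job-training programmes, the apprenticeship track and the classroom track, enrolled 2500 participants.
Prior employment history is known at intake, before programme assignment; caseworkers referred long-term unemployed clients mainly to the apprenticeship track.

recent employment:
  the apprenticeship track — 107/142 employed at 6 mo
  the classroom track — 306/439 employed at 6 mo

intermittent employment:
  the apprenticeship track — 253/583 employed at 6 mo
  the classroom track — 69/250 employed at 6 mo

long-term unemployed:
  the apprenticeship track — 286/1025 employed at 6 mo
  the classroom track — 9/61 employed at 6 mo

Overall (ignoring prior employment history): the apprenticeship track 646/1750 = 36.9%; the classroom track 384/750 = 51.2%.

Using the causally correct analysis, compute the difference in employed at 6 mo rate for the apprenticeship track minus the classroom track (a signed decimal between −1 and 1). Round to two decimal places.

+0.12

Nothing the programme does changes prior employment history; the imbalance is an allocation artefact. With prior employment history also predicting the outcome, the pooled figure is confounded, and the within-stratum comparison is the causal one.
Adjusting over the population distribution of prior employment history: 0.232·(0.754−0.697) + 0.333·(0.434−0.276) + 0.434·(0.279−0.148) = +0.123.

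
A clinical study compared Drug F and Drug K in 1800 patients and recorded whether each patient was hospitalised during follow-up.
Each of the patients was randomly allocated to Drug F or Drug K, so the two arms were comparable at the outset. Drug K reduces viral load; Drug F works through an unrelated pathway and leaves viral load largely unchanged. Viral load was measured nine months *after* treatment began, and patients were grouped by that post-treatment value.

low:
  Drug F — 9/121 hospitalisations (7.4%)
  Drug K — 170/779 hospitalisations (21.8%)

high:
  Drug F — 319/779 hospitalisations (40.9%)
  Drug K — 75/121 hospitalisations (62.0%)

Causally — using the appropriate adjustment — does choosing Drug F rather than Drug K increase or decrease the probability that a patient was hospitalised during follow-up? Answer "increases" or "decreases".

increases

Drug F is lower inside every viral load stratum but Drug K is lower in aggregate. Whether to stratify depends on how viral load relates to the drug.
The distribution of viral load is itself part of what the drug does — it is an intermediate outcome. Holding it fixed would remove that part of the effect; the total effect is the pooled difference.
Pooled: Drug F 36.4% vs Drug K 27.2%; Drug K is lower overall.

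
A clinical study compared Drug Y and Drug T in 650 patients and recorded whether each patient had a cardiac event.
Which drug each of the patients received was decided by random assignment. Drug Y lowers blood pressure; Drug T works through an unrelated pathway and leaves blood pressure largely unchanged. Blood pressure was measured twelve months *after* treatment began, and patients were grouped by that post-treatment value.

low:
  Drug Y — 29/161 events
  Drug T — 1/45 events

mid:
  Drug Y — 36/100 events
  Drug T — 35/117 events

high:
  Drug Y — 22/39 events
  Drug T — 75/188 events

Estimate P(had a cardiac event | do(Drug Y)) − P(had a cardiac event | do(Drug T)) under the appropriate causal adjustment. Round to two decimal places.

-0.03

The blood pressure-specific comparison favours Drug T throughout, but the pooled figures favour Drug Y. The question is whether to condition on blood pressure.
Blood pressure lies on the pathway drug → blood pressure → outcome, so adjusting for it blocks the indirect effect. For the total causal effect of drug, use the unadjusted pooled rates.
The causal difference is the pooled difference: 0.290 − 0.317 = -0.027.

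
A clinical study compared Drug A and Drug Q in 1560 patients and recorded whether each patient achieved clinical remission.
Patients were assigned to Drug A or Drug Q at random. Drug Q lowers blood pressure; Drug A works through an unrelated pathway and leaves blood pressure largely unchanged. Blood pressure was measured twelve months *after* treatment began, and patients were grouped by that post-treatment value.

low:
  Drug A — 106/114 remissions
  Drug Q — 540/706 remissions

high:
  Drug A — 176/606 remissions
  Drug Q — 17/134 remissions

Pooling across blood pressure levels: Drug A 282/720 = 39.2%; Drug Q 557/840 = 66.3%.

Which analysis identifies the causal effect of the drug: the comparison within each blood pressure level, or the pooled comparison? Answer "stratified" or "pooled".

The blood pressure-specific comparison favours Drug A throughout, but the pooled figures favour Drug Q. The question is whether to condition on blood pressure.
Because the drug influences blood pressure, blood pressure is a post-treatment mediator, not a confounder. Stratifying on it would bias the estimate; the causal effect is the crude pooled difference.
Pooled: Drug A 39.2% vs Drug Q 66.3%; Drug Q is higher overall.

pooled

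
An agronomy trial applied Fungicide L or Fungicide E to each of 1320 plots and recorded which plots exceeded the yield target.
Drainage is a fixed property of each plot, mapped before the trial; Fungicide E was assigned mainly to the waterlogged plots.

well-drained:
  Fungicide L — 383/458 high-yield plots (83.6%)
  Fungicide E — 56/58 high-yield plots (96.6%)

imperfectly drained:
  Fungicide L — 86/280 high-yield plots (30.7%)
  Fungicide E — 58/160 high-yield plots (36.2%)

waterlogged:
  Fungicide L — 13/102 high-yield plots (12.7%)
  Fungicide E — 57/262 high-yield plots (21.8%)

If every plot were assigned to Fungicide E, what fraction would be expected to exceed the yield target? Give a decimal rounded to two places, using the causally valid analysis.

0.56

Fungicide E is higher inside every field drainage stratum but Fungicide L is higher in aggregate. Whether to stratify depends on how field drainage relates to the fungicide.
Nothing the fungicide does changes field drainage; the imbalance is an allocation artefact. With field drainage also predicting the outcome, the pooled figure is confounded, and the within-stratum comparison is the causal one.
Standardising Fungicide E to the population field drainage mix: 0.391·56/58 + 0.333·58/160 + 0.276·57/262 = 0.558.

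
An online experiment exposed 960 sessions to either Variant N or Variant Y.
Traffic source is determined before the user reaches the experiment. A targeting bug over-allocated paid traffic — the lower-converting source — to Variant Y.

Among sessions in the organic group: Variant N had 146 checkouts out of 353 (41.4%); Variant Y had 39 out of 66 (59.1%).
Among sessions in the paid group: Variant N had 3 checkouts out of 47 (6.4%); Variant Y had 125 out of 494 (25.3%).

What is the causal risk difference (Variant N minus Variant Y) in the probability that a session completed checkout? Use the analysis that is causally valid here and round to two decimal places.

Within every traffic source level Variant Y has the higher rate, yet pooled Variant N does — Simpson's reversal.
Here traffic source is a common cause — it drives both which variant a case falls under and the outcome. The crude comparison mixes populations; the stratum-specific rates are the causally relevant ones.
Adjusting over the population distribution of traffic source: 0.436·(0.414−0.591) + 0.564·(0.064−0.253) = -0.184.

-0.18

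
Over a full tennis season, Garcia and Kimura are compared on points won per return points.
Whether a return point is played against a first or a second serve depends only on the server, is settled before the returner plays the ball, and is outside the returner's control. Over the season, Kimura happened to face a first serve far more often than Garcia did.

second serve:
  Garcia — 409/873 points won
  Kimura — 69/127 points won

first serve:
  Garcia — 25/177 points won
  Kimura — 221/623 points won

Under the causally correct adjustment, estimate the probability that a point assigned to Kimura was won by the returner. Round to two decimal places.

0.46

Serve type differs across players for reasons unrelated to any effect of the player itself, and it separately predicts the outcome — a classic confounder. We must compare within serve type levels.
Standardising Kimura to the population serve type mix: 0.556·69/127 + 0.444·221/623 = 0.459.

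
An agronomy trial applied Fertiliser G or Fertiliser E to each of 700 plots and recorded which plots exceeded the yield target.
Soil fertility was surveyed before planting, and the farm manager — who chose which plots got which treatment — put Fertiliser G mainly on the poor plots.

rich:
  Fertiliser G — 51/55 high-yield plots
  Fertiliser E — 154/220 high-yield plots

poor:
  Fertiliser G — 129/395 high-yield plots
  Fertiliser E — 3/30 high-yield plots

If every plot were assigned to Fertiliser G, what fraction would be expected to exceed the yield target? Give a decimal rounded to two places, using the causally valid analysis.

Soil fertility is set before the fertiliser has any effect — it is not caused by the fertiliser — and it independently drives the outcome. That makes it a confounder, so the causal comparison is within soil fertility levels.
Standardising Fertiliser G to the population soil fertility mix: 0.393·51/55 + 0.607·129/395 = 0.563.

0.56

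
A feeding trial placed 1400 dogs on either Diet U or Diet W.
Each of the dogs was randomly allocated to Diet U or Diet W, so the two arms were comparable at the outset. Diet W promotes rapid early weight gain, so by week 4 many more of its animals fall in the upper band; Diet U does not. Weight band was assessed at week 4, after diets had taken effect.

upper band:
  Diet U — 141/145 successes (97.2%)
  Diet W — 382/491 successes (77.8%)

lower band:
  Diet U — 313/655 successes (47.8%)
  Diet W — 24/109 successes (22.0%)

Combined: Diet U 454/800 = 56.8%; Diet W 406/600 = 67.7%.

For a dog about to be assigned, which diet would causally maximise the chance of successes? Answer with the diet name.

Diet W

The stratified and pooled comparisons disagree (Diet U wins within each week-4 weight band; Diet W wins overall), so the answer turns on the causal role of week-4 weight band.
Week-4 weight band is recorded after the diet and is itself shifted by it — it sits on the causal path from diet to outcome. Conditioning on a mediator would strip out part of the effect we want; the pooled comparison gives the total causal effect.
Pooled: Diet U 56.8% vs Diet W 67.7%; Diet W is higher overall.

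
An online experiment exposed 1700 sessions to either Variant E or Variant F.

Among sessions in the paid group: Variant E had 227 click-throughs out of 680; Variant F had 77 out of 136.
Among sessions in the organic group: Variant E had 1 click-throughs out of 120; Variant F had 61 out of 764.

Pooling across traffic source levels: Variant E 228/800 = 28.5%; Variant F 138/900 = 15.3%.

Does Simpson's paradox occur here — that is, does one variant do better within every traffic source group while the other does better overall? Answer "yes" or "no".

Within each traffic source level (paid 33.4% vs 56.6%; organic 0.8% vs 8.0%), Variant F has the higher rate every time. Pooled: 28.5% vs 15.3% — Variant E has the higher rate overall. The two comparisons disagree.

yes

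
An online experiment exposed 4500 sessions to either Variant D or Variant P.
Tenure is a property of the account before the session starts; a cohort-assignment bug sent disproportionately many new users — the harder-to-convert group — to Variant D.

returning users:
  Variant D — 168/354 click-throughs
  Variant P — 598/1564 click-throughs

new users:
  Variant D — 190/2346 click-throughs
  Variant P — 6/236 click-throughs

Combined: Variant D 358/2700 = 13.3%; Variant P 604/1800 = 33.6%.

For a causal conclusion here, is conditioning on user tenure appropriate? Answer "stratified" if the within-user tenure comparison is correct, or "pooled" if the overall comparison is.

The imbalance in user tenure arose from how sessions were allocated, not from anything the variant did; and user tenure independently affects the outcome. The pooled gap is confounded — condition on user tenure.
Within each level — returning users: 47.5% vs 38.2%; new users: 8.1% vs 2.5% — Variant D is higher every time.

stratified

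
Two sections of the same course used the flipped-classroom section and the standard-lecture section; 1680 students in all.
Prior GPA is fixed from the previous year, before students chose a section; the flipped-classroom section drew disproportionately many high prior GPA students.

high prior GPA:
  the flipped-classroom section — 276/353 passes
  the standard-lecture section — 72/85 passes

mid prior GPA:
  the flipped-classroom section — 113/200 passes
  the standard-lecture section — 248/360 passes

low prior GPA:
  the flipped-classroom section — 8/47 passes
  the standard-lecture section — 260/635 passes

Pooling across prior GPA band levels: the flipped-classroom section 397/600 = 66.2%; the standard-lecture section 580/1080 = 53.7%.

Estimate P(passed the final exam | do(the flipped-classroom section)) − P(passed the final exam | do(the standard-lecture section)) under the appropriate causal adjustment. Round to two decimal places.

The stratified and pooled comparisons disagree (the standard-lecture section wins within each prior GPA band; the flipped-classroom section wins overall), so the answer turns on the causal role of prior GPA band.
The imbalance in prior GPA band arose from how students were allocated, not from anything the teaching method did; and prior GPA band independently affects the outcome. The pooled gap is confounded — condition on prior GPA band.
Adjusting over the population distribution of prior GPA band: 0.261·(0.782−0.847) + 0.333·(0.565−0.689) + 0.406·(0.170−0.409) = -0.155.

-0.16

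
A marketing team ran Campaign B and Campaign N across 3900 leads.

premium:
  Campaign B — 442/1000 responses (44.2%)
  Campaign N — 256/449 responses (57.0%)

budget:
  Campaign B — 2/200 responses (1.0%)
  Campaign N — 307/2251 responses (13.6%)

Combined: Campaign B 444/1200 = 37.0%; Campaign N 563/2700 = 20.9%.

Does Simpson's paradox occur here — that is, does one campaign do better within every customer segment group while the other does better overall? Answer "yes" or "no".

Within each customer segment level (premium 44.2% vs 57.0%; budget 1.0% vs 13.6%), Campaign N has the higher rate every time. Pooled: 37.0% vs 20.9% — Campaign B has the higher rate overall. The two comparisons disagree.

yes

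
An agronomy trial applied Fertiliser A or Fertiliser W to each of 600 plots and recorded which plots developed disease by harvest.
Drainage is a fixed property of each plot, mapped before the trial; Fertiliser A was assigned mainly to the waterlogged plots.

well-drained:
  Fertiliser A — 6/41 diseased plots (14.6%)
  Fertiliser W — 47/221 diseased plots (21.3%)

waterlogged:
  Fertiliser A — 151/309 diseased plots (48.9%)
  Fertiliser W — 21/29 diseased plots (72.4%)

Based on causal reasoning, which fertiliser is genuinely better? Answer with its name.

Fertiliser A

Nothing the fertiliser does changes field drainage; the imbalance is an allocation artefact. With field drainage also predicting the outcome, the pooled figure is confounded, and the within-stratum comparison is the causal one.
Within each level — well-drained: 14.6% vs 21.3%; waterlogged: 48.9% vs 72.4% — Fertiliser A is lower every time.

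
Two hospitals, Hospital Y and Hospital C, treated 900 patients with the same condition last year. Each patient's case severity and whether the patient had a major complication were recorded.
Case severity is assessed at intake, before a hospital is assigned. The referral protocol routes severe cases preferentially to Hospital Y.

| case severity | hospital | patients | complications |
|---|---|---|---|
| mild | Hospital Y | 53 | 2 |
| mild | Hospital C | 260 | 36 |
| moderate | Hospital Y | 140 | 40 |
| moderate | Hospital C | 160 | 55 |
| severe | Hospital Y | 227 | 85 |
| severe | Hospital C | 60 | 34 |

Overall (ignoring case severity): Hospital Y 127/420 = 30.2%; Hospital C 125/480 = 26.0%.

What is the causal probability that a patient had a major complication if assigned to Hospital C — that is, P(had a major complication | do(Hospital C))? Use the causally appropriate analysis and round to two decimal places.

Within every case severity level Hospital Y has the lower rate, yet pooled Hospital C does — Simpson's reversal.
Case severity satisfies the back-door criterion: it is not a descendant of the hospital, and it blocks the spurious path from hospital to outcome. Adjusting for it (i.e., using the within-case severity rates) gives the causal effect.
Standardising Hospital C to the population case severity mix: 0.348·36/260 + 0.333·55/160 + 0.319·34/60 = 0.343.

0.34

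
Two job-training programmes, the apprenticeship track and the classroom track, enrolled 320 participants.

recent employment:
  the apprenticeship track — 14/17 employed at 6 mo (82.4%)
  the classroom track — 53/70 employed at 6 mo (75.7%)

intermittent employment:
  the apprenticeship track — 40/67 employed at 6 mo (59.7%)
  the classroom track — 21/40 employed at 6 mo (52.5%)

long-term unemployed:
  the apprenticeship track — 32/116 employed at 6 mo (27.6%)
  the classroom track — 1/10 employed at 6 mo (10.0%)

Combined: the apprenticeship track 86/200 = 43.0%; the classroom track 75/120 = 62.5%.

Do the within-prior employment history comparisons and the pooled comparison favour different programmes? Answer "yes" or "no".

yes

Within each prior employment history level (recent employment 82.4% vs 75.7%; intermittent employment 59.7% vs 52.5%; long-term unemployed 27.6% vs 10.0%), the apprenticeship track has the higher rate every time. Pooled: 43.0% vs 62.5% — the classroom track has the higher rate overall. The two comparisons disagree.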